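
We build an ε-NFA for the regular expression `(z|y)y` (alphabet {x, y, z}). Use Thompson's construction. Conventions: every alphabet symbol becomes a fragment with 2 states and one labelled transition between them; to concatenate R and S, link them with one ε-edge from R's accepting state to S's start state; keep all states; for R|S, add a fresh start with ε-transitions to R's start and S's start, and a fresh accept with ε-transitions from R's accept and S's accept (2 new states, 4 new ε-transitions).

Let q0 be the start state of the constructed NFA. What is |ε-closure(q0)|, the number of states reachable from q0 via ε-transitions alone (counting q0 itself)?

3

Compute the ε-closure size of each fragment's start state recursively; a symbol fragment's start has no outgoing ε-edge, so its closure is just itself (size 1).
  z|y : new start ε-reaches every alternative's start; none of them accept ε, so the new accept is not reached: |ε-closure| = 1 + 1 + 1 = 3
  (z|y)y : same as the first factor's closure: |ε-closure| = 3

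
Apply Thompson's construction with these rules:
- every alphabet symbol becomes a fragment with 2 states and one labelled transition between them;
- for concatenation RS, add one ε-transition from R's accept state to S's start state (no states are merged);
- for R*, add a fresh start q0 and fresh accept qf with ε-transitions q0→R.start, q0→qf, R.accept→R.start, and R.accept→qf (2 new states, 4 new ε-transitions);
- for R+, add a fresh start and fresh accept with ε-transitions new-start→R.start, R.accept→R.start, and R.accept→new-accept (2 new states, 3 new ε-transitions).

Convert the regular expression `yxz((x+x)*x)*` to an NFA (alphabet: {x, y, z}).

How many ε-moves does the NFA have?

Per subexpression:
Each of the 6 symbol leaves contributes 0 ε-transitions.
  x+ : 3 ε-transitions
  x+x : 4 ε-transitions
  (x+x)* : 8 ε-transitions
  (x+x)*x : 9 ε-transitions
  ((x+x)*x)* : 13 ε-transitions
  yxz((x+x)*x)* : 16 ε-transitions

16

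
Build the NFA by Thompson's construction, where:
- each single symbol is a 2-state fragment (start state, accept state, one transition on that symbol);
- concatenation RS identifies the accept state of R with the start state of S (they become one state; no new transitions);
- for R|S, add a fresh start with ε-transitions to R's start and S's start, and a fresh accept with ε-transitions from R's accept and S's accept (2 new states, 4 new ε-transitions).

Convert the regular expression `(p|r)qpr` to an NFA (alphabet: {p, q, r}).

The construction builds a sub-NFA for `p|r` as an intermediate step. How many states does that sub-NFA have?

Fragment for `p|r`:
Each of the 2 symbol leaves contributes a 2-state fragment.
  p|r — 6 states

6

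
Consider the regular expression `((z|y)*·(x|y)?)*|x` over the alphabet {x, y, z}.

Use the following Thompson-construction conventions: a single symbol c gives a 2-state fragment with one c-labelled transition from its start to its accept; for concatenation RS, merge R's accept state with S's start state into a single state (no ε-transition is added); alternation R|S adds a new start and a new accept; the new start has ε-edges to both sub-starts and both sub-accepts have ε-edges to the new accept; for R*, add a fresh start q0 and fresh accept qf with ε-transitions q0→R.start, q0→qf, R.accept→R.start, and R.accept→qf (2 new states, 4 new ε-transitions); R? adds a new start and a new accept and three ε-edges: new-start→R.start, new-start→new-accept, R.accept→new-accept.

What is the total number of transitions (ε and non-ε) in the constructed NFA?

28

Building bottom-up:
Each of the 5 symbol leaves contributes 1 transition (1 symbol, 0 ε).
  z|y : 6 transitions (2 symbol, 4 ε)
  (z|y)* : 10 transitions (2 symbol, 8 ε)
  x|y : 6 transitions (2 symbol, 4 ε)
  (x|y)? : 9 transitions (2 symbol, 7 ε)
  (z|y)*·(x|y)? : 19 transitions (4 symbol, 15 ε)
  ((z|y)*·(x|y)?)* : 23 transitions (4 symbol, 19 ε)
  ((z|y)*·(x|y)?)*|x : 28 transitions (5 symbol, 23 ε)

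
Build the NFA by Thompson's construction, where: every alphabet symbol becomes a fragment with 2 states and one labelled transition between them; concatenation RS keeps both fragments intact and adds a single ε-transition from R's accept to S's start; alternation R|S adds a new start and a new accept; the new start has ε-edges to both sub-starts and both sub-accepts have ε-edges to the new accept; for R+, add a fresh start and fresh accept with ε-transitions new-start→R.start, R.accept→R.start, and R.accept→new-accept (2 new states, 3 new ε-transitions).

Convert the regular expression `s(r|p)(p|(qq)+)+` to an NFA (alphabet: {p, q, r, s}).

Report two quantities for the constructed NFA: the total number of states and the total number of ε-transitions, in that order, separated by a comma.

20, 17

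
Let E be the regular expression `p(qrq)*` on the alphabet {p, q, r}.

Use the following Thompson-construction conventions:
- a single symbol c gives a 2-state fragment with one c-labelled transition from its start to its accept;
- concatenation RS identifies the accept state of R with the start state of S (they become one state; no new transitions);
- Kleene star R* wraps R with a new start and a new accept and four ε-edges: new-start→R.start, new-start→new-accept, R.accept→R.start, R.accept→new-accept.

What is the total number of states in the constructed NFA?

Per subexpression:
Each of the 4 symbol leaves contributes a 2-state fragment.
  qrq → 4 states
  (qrq)* → 6 states
  p(qrq)* → 7 states

7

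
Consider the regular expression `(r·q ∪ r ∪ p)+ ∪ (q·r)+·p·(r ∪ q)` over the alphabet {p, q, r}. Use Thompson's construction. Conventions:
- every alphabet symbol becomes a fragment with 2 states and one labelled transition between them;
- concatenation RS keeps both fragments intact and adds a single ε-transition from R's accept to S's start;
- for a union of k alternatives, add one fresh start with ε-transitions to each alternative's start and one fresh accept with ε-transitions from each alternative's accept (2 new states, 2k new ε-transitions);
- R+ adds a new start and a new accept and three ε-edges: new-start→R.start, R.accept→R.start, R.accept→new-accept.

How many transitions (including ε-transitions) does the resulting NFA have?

Bottom-up over the parse tree:
Each of the 9 symbol leaves contributes 1 transition (1 symbol, 0 ε).
  r·q — 3 transitions (2 symbol, 1 ε)
  r·q ∪ r ∪ p — 11 transitions (4 symbol, 7 ε)
  (r·q ∪ r ∪ p)+ — 14 transitions (4 symbol, 10 ε)
  q·r — 3 transitions (2 symbol, 1 ε)
  (q·r)+ — 6 transitions (2 symbol, 4 ε)
  r ∪ q — 6 transitions (2 symbol, 4 ε)
  (q·r)+·p·(r ∪ q) — 15 transitions (5 symbol, 10 ε)
  (r·q ∪ r ∪ p)+ ∪ (q·r)+·p·(r ∪ q) — 33 transitions (9 symbol, 24 ε)

33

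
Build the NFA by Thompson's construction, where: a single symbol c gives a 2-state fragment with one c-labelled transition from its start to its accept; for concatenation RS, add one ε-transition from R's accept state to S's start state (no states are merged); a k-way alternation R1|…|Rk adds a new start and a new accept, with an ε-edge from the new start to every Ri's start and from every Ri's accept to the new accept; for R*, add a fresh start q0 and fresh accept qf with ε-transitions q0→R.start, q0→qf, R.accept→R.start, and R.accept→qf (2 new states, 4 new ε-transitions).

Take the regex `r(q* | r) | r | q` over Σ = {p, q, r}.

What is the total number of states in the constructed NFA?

By structural recursion:
Each of the 5 symbol leaves contributes a 2-state fragment.
  q* — 4 states
  q* | r — 8 states
  r(q* | r) — 10 states
  r(q* | r) | r | q — 16 states

16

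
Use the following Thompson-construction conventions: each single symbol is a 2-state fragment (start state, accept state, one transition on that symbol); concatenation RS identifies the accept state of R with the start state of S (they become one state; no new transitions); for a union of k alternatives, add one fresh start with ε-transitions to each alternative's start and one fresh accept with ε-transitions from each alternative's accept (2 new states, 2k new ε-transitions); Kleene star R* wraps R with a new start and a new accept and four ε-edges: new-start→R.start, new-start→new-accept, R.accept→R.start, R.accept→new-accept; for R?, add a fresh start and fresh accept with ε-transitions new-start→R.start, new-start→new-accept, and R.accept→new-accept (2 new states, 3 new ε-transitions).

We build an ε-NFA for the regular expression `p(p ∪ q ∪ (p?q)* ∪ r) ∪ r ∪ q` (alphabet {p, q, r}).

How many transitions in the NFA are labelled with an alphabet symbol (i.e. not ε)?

8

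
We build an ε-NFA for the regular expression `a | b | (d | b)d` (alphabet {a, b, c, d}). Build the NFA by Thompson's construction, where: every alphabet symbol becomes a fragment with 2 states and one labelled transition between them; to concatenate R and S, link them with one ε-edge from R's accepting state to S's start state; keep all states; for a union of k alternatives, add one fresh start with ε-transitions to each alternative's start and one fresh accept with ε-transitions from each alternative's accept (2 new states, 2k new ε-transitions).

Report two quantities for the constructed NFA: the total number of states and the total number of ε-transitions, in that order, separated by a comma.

Per subexpression:
Each of the 5 symbol leaves contributes 2 states and 0 ε-transitions.
  d | b : 6 states, 4 ε-transitions
  (d | b)d : 8 states, 5 ε-transitions
  a | b | (d | b)d : 14 states, 11 ε-transitions

14, 11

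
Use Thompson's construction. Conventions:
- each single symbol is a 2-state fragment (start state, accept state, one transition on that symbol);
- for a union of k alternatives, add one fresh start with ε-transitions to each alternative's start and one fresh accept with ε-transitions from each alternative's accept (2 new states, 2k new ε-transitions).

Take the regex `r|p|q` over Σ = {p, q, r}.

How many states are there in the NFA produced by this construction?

8

Bottom-up over the parse tree:
Each of the 3 symbol leaves contributes a 2-state fragment.
  r|p|q — 8 states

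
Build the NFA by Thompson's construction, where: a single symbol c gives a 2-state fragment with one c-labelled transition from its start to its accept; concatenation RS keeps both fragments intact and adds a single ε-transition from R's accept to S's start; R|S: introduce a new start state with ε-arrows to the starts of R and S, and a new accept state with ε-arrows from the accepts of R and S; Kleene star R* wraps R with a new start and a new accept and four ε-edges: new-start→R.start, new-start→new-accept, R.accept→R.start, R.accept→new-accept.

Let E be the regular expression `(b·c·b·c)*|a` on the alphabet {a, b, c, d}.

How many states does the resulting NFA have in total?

14

Bottom-up over the parse tree:
Each of the 5 symbol leaves contributes a 2-state fragment.
  b·c·b·c — 8 states
  (b·c·b·c)* — 10 states
  (b·c·b·c)*|a — 14 states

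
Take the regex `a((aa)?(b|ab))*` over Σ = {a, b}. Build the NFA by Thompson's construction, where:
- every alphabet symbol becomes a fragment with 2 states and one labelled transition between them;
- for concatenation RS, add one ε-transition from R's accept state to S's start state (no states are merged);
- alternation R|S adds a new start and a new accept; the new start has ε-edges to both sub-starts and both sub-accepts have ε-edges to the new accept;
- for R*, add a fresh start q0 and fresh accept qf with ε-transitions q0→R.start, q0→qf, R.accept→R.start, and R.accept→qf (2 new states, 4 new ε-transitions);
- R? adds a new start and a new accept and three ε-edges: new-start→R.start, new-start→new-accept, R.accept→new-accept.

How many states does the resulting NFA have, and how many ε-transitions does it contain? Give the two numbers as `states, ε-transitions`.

Building bottom-up:
Each of the 6 symbol leaves contributes 2 states and 0 ε-transitions.
  aa — 4 states, 1 ε-transition
  (aa)? — 6 states, 4 ε-transitions
  ab — 4 states, 1 ε-transition
  b|ab — 8 states, 5 ε-transitions
  (aa)?(b|ab) — 14 states, 10 ε-transitions
  ((aa)?(b|ab))* — 16 states, 14 ε-transitions
  a((aa)?(b|ab))* — 18 states, 15 ε-transitions

18, 15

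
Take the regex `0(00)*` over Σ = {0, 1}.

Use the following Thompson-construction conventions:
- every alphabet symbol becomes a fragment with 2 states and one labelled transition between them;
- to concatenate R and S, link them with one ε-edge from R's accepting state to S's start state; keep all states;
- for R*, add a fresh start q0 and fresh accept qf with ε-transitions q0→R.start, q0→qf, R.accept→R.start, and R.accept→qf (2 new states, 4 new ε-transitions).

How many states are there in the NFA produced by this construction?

8

Recursing over subexpressions:
Each of the 3 symbol leaves contributes a 2-state fragment.
  00 : 4 states
  (00)* : 6 states
  0(00)* : 8 states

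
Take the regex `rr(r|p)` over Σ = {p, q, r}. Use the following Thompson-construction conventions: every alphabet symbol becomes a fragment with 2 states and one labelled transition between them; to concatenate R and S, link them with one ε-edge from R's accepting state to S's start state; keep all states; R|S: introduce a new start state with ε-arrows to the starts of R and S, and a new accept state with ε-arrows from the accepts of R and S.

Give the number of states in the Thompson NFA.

10

Recursing over subexpressions:
Each of the 4 symbol leaves contributes a 2-state fragment.
  r|p → 6 states
  rr(r|p) → 10 states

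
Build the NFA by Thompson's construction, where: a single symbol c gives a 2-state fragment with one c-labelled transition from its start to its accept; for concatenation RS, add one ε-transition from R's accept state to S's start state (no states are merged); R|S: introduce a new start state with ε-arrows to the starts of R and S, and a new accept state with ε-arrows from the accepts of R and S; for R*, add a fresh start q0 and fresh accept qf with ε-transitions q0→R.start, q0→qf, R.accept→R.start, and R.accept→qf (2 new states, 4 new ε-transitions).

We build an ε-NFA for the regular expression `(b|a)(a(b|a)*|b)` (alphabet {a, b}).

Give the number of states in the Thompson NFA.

Building bottom-up:
Each of the 6 symbol leaves contributes a 2-state fragment.
  b|a — 6 states
  b|a — 6 states
  (b|a)* — 8 states
  a(b|a)* — 10 states
  a(b|a)*|b — 14 states
  (b|a)(a(b|a)*|b) — 20 states

20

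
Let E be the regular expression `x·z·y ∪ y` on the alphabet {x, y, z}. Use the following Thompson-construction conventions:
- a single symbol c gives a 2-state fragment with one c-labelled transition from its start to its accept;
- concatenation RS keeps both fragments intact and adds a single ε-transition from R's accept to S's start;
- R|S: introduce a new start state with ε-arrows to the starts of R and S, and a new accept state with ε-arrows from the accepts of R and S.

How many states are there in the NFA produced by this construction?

Per subexpression:
Each of the 4 symbol leaves contributes a 2-state fragment.
  x·z·y : 6 states
  x·z·y ∪ y : 10 states

10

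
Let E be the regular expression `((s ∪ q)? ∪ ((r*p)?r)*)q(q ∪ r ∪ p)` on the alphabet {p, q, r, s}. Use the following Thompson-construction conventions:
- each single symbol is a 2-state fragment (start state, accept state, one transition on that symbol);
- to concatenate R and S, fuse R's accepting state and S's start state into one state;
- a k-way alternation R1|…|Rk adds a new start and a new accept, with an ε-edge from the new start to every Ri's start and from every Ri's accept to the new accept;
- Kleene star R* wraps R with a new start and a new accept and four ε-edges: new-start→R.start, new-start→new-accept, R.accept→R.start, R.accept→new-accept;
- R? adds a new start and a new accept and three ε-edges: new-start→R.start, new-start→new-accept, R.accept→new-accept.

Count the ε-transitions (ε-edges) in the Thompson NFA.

Bottom-up over the parse tree:
Each of the 9 symbol leaves contributes 0 ε-transitions.
  s ∪ q : 4 ε-transitions
  (s ∪ q)? : 7 ε-transitions
  r* : 4 ε-transitions
  r*p : 4 ε-transitions
  (r*p)? : 7 ε-transitions
  (r*p)?r : 7 ε-transitions
  ((r*p)?r)* : 11 ε-transitions
  (s ∪ q)? ∪ ((r*p)?r)* : 22 ε-transitions
  q ∪ r ∪ p : 6 ε-transitions
  ((s ∪ q)? ∪ ((r*p)?r)*)q(q ∪ r ∪ p) : 28 ε-transitions

28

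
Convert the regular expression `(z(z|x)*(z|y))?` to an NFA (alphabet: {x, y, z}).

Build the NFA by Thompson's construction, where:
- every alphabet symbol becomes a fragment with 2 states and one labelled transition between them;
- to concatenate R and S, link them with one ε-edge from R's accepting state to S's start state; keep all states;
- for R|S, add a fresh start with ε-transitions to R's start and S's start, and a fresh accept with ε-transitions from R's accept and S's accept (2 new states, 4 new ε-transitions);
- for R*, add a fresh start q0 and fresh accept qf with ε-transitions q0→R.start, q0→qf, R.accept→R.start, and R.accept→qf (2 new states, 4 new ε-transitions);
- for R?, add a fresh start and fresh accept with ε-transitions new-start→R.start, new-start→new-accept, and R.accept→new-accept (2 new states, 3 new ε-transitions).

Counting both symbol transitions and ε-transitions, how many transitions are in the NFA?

Per subexpression:
Each of the 5 symbol leaves contributes 1 transition (1 symbol, 0 ε).
  z|x : 6 transitions (2 symbol, 4 ε)
  (z|x)* : 10 transitions (2 symbol, 8 ε)
  z|y : 6 transitions (2 symbol, 4 ε)
  z(z|x)*(z|y) : 19 transitions (5 symbol, 14 ε)
  (z(z|x)*(z|y))? : 22 transitions (5 symbol, 17 ε)

22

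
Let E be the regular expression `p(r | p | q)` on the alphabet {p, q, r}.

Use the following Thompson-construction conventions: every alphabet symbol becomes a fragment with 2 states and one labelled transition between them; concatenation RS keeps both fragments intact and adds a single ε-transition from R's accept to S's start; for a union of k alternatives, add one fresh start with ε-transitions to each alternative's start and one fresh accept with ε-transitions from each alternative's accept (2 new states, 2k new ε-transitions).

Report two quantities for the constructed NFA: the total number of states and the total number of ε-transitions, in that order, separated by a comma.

10, 7

By structural recursion:
Each of the 4 symbol leaves contributes 2 states and 0 ε-transitions.
  r | p | q → 8 states, 6 ε-transitions
  p(r | p | q) → 10 states, 7 ε-transitions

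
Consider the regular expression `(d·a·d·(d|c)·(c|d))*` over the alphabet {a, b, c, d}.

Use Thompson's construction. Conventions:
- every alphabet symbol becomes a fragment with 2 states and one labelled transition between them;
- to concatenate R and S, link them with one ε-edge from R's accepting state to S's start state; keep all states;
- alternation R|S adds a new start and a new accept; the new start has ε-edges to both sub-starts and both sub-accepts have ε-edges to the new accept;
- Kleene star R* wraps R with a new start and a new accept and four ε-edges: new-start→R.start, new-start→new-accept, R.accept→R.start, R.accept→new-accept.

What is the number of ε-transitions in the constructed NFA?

16

By structural recursion:
Each of the 7 symbol leaves contributes 0 ε-transitions.
  d|c : 4 ε-transitions
  c|d : 4 ε-transitions
  d·a·d·(d|c)·(c|d) : 12 ε-transitions
  (d·a·d·(d|c)·(c|d))* : 16 ε-transitions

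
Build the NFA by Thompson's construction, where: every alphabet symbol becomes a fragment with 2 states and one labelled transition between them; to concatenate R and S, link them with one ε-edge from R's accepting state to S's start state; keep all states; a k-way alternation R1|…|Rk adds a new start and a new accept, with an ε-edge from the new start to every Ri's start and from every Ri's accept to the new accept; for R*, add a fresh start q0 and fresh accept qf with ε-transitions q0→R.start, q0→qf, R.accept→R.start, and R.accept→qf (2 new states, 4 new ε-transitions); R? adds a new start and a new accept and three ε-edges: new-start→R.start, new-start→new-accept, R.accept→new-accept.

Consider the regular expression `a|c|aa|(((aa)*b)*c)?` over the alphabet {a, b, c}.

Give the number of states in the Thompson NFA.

24

Recursing over subexpressions:
Each of the 8 symbol leaves contributes a 2-state fragment.
  aa : 4 states
  aa : 4 states
  (aa)* : 6 states
  (aa)*b : 8 states
  ((aa)*b)* : 10 states
  ((aa)*b)*c : 12 states
  (((aa)*b)*c)? : 14 states
  a|c|aa|(((aa)*b)*c)? : 24 states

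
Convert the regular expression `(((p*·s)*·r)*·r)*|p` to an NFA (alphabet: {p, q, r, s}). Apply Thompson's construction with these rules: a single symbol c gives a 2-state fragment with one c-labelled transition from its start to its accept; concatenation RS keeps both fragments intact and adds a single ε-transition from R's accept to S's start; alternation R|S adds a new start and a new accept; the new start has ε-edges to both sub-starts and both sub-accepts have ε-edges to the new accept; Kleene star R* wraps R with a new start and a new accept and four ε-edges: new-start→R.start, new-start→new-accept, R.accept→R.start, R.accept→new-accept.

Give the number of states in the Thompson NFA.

Per subexpression:
Each of the 5 symbol leaves contributes a 2-state fragment.
  p* = 4 states
  p*·s = 6 states
  (p*·s)* = 8 states
  (p*·s)*·r = 10 states
  ((p*·s)*·r)* = 12 states
  ((p*·s)*·r)*·r = 14 states
  (((p*·s)*·r)*·r)* = 16 states
  (((p*·s)*·r)*·r)*|p = 20 states

20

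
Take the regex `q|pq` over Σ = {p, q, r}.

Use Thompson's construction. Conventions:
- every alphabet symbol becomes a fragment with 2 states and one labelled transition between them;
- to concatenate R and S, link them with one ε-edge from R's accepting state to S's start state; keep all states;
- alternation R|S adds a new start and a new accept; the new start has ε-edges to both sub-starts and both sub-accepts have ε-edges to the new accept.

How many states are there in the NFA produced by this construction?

8

Bottom-up over the parse tree:
Each of the 3 symbol leaves contributes a 2-state fragment.
  pq = 4 states
  q|pq = 8 states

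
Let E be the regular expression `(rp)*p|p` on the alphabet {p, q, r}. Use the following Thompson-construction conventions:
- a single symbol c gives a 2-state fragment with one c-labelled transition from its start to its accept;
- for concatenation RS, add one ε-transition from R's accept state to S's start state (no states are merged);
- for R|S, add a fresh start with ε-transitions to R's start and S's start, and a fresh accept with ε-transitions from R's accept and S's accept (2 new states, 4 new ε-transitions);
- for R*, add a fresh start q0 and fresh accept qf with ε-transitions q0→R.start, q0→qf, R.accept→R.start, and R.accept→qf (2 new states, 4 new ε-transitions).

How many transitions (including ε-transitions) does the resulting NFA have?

14

By structural recursion:
Each of the 4 symbol leaves contributes 1 transition (1 symbol, 0 ε).
  rp = 3 transitions (2 symbol, 1 ε)
  (rp)* = 7 transitions (2 symbol, 5 ε)
  (rp)*p = 9 transitions (3 symbol, 6 ε)
  (rp)*p|p = 14 transitions (4 symbol, 10 ε)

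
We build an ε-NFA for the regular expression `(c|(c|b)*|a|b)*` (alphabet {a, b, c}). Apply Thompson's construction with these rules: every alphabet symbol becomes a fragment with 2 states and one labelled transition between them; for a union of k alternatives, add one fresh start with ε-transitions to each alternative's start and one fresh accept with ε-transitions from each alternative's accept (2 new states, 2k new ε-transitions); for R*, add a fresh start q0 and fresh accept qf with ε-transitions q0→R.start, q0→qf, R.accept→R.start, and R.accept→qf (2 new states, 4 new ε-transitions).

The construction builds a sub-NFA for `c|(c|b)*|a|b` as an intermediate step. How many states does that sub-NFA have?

16

Fragment for `c|(c|b)*|a|b`:
Each of the 5 symbol leaves contributes a 2-state fragment.
  c|b — 6 states
  (c|b)* — 8 states
  c|(c|b)*|a|b — 16 states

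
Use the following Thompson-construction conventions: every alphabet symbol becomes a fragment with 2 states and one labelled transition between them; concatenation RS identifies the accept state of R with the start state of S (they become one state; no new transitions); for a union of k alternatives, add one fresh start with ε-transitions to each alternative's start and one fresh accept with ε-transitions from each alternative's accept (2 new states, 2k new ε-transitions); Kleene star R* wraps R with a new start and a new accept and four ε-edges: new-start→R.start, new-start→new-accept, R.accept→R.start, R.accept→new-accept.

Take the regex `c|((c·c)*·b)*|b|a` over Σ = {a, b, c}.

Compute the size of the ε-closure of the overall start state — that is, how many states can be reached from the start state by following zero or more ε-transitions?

10

Let C(F) = |ε-closure(F.start)| within fragment F, and note whether F accepts ε. Symbol fragments have C = 1 and do not accept ε. Then:
  c·c — same as the first factor's closure: |closure| = 1
  (c·c)* — the star's fresh start ε-reaches both the body's start and the fresh accept: |closure| = 2 + 1 = 3
  (c·c)*·b — |closure| = 3 + (1−1) = 3 (closure spills across the concat boundary because the left factor accepts ε)
  ((c·c)*·b)* — the star's fresh start ε-reaches both the body's start and the fresh accept: |closure| = 2 + 3 = 5
  c|((c·c)*·b)*|b|a — new start ε-reaches every alternative's start; at least one alternative accepts ε, so the union's new accept is reached too: |closure| = 1 + 1 + 5 + 1 + 1 + 1 = 10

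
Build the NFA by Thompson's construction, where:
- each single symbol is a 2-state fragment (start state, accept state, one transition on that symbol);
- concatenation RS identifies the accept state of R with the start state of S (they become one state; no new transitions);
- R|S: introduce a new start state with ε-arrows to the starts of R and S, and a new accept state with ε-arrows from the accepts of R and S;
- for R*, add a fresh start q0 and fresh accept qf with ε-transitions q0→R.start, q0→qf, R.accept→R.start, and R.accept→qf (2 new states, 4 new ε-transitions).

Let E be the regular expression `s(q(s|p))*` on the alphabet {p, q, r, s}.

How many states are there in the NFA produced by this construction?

10

Building bottom-up:
Each of the 4 symbol leaves contributes a 2-state fragment.
  s|p — 6 states
  q(s|p) — 7 states
  (q(s|p))* — 9 states
  s(q(s|p))* — 10 states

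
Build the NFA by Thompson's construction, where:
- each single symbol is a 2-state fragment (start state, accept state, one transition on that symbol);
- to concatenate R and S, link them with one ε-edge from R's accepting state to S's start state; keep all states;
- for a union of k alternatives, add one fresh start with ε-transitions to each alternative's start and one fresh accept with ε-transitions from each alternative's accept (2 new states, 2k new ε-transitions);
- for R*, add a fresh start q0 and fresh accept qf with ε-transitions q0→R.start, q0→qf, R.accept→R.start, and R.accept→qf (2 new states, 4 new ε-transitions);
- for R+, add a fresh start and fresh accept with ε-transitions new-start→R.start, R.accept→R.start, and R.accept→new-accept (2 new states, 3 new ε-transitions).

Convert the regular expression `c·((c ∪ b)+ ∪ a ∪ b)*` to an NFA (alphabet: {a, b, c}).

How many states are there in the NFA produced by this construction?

18

Recursing over subexpressions:
Each of the 5 symbol leaves contributes a 2-state fragment.
  c ∪ b = 6 states
  (c ∪ b)+ = 8 states
  (c ∪ b)+ ∪ a ∪ b = 14 states
  ((c ∪ b)+ ∪ a ∪ b)* = 16 states
  c·((c ∪ b)+ ∪ a ∪ b)* = 18 states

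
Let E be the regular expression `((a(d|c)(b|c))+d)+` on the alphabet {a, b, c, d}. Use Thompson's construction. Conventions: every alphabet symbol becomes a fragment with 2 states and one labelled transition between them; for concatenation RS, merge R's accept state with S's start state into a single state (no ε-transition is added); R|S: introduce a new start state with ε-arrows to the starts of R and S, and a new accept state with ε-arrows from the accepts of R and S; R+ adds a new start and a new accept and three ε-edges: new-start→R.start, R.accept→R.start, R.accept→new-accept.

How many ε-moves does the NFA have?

14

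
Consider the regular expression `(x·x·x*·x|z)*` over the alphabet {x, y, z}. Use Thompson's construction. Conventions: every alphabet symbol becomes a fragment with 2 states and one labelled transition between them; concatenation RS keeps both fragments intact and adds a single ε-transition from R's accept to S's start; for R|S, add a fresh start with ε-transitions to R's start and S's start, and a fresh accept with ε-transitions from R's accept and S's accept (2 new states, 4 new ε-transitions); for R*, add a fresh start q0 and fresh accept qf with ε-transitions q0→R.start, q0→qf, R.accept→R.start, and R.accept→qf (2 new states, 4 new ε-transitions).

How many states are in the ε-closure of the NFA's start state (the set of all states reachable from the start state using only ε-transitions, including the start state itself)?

5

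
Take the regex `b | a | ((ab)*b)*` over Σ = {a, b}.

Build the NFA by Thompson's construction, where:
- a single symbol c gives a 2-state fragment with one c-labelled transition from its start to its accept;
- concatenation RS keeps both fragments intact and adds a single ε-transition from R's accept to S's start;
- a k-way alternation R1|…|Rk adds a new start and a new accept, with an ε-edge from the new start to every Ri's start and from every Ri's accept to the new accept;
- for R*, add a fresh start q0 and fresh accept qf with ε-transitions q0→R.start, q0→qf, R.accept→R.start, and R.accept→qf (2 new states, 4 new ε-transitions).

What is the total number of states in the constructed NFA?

16

Recursing over subexpressions:
Each of the 5 symbol leaves contributes a 2-state fragment.
  ab — 4 states
  (ab)* — 6 states
  (ab)*b — 8 states
  ((ab)*b)* — 10 states
  b | a | ((ab)*b)* — 16 states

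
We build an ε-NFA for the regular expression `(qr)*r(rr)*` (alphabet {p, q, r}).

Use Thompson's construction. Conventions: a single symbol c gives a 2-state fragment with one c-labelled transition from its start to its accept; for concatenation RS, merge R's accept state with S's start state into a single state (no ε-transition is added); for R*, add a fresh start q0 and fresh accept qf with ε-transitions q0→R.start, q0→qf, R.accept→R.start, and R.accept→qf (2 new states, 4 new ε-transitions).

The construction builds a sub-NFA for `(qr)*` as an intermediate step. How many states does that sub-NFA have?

Fragment for `(qr)*`:
Each of the 2 symbol leaves contributes a 2-state fragment.
  qr → 3 states
  (qr)* → 5 states

5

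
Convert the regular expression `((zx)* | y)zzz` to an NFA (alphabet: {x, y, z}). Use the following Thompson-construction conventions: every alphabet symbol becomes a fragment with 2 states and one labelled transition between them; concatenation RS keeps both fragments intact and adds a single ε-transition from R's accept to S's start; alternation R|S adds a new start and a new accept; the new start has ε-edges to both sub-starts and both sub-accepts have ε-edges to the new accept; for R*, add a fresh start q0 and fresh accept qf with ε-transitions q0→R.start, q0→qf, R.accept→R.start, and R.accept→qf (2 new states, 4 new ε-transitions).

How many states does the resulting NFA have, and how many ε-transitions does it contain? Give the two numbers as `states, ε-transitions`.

16, 12

By structural recursion:
Each of the 6 symbol leaves contributes 2 states and 0 ε-transitions.
  zx = 4 states, 1 ε-transition
  (zx)* = 6 states, 5 ε-transitions
  (zx)* | y = 10 states, 9 ε-transitions
  ((zx)* | y)zzz = 16 states, 12 ε-transitions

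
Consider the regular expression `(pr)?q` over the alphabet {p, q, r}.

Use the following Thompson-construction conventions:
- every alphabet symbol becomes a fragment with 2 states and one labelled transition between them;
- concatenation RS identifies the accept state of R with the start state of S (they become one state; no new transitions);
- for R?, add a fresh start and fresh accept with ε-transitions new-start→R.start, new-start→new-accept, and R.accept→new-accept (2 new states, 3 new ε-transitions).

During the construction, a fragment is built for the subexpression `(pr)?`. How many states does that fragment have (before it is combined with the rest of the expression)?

Fragment for `(pr)?`:
Each of the 2 symbol leaves contributes a 2-state fragment.
  pr : 3 states
  (pr)? : 5 states

5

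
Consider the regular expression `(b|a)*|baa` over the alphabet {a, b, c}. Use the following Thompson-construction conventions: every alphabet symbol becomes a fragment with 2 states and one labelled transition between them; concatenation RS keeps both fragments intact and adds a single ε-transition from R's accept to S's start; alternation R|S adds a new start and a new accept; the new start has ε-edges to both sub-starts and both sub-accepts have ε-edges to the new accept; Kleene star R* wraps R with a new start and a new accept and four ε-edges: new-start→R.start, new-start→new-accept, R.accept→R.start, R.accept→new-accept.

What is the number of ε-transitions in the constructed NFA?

Per subexpression:
Each of the 5 symbol leaves contributes 0 ε-transitions.
  b|a = 4 ε-transitions
  (b|a)* = 8 ε-transitions
  baa = 2 ε-transitions
  (b|a)*|baa = 14 ε-transitions

14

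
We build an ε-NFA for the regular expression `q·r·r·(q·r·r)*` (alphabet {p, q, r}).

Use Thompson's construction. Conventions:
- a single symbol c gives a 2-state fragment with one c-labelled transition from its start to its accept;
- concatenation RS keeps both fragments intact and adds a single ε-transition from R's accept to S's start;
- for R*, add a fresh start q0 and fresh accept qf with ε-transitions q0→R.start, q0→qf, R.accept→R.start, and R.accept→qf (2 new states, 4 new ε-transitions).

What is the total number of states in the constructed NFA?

14

Recursing over subexpressions:
Each of the 6 symbol leaves contributes a 2-state fragment.
  q·r·r → 6 states
  (q·r·r)* → 8 states
  q·r·r·(q·r·r)* → 14 states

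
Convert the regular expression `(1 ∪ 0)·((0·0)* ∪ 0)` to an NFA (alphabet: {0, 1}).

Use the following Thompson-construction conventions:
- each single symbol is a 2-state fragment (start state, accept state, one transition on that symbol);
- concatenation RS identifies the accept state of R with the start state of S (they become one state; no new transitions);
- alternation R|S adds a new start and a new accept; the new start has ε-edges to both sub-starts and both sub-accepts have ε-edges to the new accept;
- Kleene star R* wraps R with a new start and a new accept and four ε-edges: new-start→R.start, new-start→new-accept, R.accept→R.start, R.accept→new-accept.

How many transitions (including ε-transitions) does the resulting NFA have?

By structural recursion:
Each of the 5 symbol leaves contributes 1 transition (1 symbol, 0 ε).
  1 ∪ 0 = 6 transitions (2 symbol, 4 ε)
  0·0 = 2 transitions (2 symbol, 0 ε)
  (0·0)* = 6 transitions (2 symbol, 4 ε)
  (0·0)* ∪ 0 = 11 transitions (3 symbol, 8 ε)
  (1 ∪ 0)·((0·0)* ∪ 0) = 17 transitions (5 symbol, 12 ε)

17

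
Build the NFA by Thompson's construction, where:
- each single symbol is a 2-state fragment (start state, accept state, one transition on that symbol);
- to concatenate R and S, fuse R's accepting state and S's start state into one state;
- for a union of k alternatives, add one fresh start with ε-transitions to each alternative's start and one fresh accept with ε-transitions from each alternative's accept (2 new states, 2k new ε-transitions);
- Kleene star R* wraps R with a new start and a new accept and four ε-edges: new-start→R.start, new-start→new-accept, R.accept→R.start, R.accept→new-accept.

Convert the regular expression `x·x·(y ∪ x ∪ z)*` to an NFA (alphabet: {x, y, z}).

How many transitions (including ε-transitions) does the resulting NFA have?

15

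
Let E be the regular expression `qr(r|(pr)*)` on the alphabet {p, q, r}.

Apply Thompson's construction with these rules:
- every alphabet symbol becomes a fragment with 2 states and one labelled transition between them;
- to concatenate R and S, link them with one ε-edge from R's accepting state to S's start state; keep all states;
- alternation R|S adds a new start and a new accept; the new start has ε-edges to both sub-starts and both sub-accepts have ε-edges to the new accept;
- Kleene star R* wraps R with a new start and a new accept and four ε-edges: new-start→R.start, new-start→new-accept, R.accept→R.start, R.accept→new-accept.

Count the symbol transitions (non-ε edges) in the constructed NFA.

Recursing over subexpressions:
Each of the 5 symbol leaves contributes exactly 1 symbol transition.
  pr — 2 symbol transitions
  (pr)* — 2 symbol transitions
  r|(pr)* — 3 symbol transitions
  qr(r|(pr)*) — 5 symbol transitions

5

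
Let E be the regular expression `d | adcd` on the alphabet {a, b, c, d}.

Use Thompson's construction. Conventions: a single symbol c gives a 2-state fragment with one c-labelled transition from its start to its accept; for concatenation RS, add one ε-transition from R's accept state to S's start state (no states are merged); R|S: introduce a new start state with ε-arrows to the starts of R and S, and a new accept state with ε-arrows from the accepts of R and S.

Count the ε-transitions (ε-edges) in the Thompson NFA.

7

Building bottom-up:
Each of the 5 symbol leaves contributes 0 ε-transitions.
  adcd → 3 ε-transitions
  d | adcd → 7 ε-transitions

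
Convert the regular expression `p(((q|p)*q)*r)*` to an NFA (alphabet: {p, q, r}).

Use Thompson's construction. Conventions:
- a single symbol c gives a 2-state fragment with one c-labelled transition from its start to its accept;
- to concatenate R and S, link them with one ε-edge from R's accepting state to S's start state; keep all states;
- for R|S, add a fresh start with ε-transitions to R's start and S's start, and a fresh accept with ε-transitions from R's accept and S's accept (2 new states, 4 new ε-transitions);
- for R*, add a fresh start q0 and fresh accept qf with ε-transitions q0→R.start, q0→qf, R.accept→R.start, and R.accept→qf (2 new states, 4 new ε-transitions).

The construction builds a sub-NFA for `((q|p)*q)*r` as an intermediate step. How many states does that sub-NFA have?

14

Fragment for `((q|p)*q)*r`:
Each of the 4 symbol leaves contributes a 2-state fragment.
  q|p : 6 states
  (q|p)* : 8 states
  (q|p)*q : 10 states
  ((q|p)*q)* : 12 states
  ((q|p)*q)*r : 14 states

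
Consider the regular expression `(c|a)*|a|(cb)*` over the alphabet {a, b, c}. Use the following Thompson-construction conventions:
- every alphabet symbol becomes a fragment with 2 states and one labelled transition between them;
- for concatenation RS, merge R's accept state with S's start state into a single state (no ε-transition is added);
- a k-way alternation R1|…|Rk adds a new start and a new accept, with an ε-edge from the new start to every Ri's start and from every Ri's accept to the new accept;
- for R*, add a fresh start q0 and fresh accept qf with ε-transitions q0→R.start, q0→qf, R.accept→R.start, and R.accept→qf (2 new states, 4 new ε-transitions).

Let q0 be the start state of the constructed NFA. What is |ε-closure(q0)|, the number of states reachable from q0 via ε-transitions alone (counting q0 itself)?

Work bottom-up. For each fragment F, track |ε-closure(F.start)| and whether F's accept lies in that closure (i.e. whether F accepts ε). A single-symbol fragment has closure size 1 and does not accept ε.
  c|a → |closure| = 1 + 1 + 1 = 3 (the new accept is not ε-reachable since no branch accepts ε)
  (c|a)* → the star's fresh start ε-reaches both the body's start and the fresh accept: |closure| = 2 + 3 = 5
  cb → |closure| equals the left operand's closure size = 1 (its accept is not ε-reachable, so the closure stops there)
  (cb)* → |closure| = 1 (new start) + 1 (body) + 1 (new accept) = 3
  (c|a)*|a|(cb)* → new start ε-reaches every alternative's start; at least one alternative accepts ε, so the union's new accept is reached too: |closure| = 1 + 5 + 1 + 3 + 1 = 11

11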